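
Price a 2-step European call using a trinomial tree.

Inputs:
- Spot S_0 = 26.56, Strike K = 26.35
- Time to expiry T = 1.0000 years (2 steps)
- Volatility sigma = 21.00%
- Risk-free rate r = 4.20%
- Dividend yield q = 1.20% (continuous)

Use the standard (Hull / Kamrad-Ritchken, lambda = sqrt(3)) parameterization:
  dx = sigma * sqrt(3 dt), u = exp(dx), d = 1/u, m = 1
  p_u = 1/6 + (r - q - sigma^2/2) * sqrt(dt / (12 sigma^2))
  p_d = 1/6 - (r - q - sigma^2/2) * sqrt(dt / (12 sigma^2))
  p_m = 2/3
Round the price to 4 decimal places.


Answer: Price = V(0,0) = 2.4115

Derivation:
dt = T/N = 0.500000; dx = sigma*sqrt(3*dt) = 0.257196
u = exp(dx) = 1.293299; d = 1/u = 0.773216
p_u = 0.174394, p_m = 0.666667, p_d = 0.158939
Discount per step: exp(-r*dt) = 0.979219
Stock lattice S(k, j) with j the centered position index:
  k=0: S(0,+0) = 26.5600
  k=1: S(1,-1) = 20.5366; S(1,+0) = 26.5600; S(1,+1) = 34.3500
  k=2: S(2,-2) = 15.8793; S(2,-1) = 20.5366; S(2,+0) = 26.5600; S(2,+1) = 34.3500; S(2,+2) = 44.4249
Terminal payoffs V(N, j) = max(S_T - K, 0):
  V(2,-2) = 0.000000; V(2,-1) = 0.000000; V(2,+0) = 0.210000; V(2,+1) = 8.000025; V(2,+2) = 18.074858
Backward induction: V(k, j) = exp(-r*dt) * [p_u * V(k+1, j+1) + p_m * V(k+1, j) + p_d * V(k+1, j-1)]
  V(1,-1) = exp(-r*dt) * [p_u*0.210000 + p_m*0.000000 + p_d*0.000000] = 0.035862
  V(1,+0) = exp(-r*dt) * [p_u*8.000025 + p_m*0.210000 + p_d*0.000000] = 1.503256
  V(1,+1) = exp(-r*dt) * [p_u*18.074858 + p_m*8.000025 + p_d*0.210000] = 8.341847
  V(0,+0) = exp(-r*dt) * [p_u*8.341847 + p_m*1.503256 + p_d*0.035862] = 2.411464


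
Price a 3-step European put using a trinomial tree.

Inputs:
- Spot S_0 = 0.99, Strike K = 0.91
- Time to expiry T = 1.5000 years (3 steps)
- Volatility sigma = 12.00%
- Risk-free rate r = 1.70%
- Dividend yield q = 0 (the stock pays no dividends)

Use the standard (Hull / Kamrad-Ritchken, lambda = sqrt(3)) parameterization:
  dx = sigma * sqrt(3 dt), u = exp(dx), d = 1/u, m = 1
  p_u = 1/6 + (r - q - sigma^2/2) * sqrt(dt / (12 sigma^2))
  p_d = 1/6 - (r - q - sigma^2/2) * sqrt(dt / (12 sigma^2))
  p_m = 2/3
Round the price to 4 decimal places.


dt = T/N = 0.500000; dx = sigma*sqrt(3*dt) = 0.146969
u = exp(dx) = 1.158319; d = 1/u = 0.863320
p_u = 0.183337, p_m = 0.666667, p_d = 0.149997
Discount per step: exp(-r*dt) = 0.991536
Stock lattice S(k, j) with j the centered position index:
  k=0: S(0,+0) = 0.9900
  k=1: S(1,-1) = 0.8547; S(1,+0) = 0.9900; S(1,+1) = 1.1467
  k=2: S(2,-2) = 0.7379; S(2,-1) = 0.8547; S(2,+0) = 0.9900; S(2,+1) = 1.1467; S(2,+2) = 1.3283
  k=3: S(3,-3) = 0.6370; S(3,-2) = 0.7379; S(3,-1) = 0.8547; S(3,+0) = 0.9900; S(3,+1) = 1.1467; S(3,+2) = 1.3283; S(3,+3) = 1.5386
Terminal payoffs V(N, j) = max(K - S_T, 0):
  V(3,-3) = 0.272983; V(3,-2) = 0.172131; V(3,-1) = 0.055313; V(3,+0) = 0.000000; V(3,+1) = 0.000000; V(3,+2) = 0.000000; V(3,+3) = 0.000000
Backward induction: V(k, j) = exp(-r*dt) * [p_u * V(k+1, j+1) + p_m * V(k+1, j) + p_d * V(k+1, j-1)]
  V(2,-2) = exp(-r*dt) * [p_u*0.055313 + p_m*0.172131 + p_d*0.272983] = 0.164438
  V(2,-1) = exp(-r*dt) * [p_u*0.000000 + p_m*0.055313 + p_d*0.172131] = 0.062164
  V(2,+0) = exp(-r*dt) * [p_u*0.000000 + p_m*0.000000 + p_d*0.055313] = 0.008227
  V(2,+1) = exp(-r*dt) * [p_u*0.000000 + p_m*0.000000 + p_d*0.000000] = 0.000000
  V(2,+2) = exp(-r*dt) * [p_u*0.000000 + p_m*0.000000 + p_d*0.000000] = 0.000000
  V(1,-1) = exp(-r*dt) * [p_u*0.008227 + p_m*0.062164 + p_d*0.164438] = 0.067043
  V(1,+0) = exp(-r*dt) * [p_u*0.000000 + p_m*0.008227 + p_d*0.062164] = 0.014683
  V(1,+1) = exp(-r*dt) * [p_u*0.000000 + p_m*0.000000 + p_d*0.008227] = 0.001224
  V(0,+0) = exp(-r*dt) * [p_u*0.001224 + p_m*0.014683 + p_d*0.067043] = 0.019900

Answer: Price = V(0,0) = 0.0199


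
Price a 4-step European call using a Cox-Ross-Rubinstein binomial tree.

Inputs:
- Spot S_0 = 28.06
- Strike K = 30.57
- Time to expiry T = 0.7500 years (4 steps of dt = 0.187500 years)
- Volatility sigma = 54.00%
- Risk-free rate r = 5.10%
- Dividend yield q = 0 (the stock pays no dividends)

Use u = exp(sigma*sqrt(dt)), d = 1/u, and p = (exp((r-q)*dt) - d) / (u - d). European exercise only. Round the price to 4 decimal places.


Answer: Price = V(0,0) = 4.7040

Derivation:
dt = T/N = 0.187500
u = exp(sigma*sqrt(dt)) = 1.263426; d = 1/u = 0.791499
p = (exp((r-q)*dt) - d) / (u - d) = 0.462168
Discount per step: exp(-r*dt) = 0.990483
Stock lattice S(k, i) with i counting down-moves:
  k=0: S(0,0) = 28.0600
  k=1: S(1,0) = 35.4517; S(1,1) = 22.2095
  k=2: S(2,0) = 44.7906; S(2,1) = 28.0600; S(2,2) = 17.5788
  k=3: S(3,0) = 56.5896; S(3,1) = 35.4517; S(3,2) = 22.2095; S(3,3) = 13.9136
  k=4: S(4,0) = 71.4968; S(4,1) = 44.7906; S(4,2) = 28.0600; S(4,3) = 17.5788; S(4,4) = 11.0126
Terminal payoffs V(N, i) = max(S_T - K, 0):
  V(4,0) = 40.926787; V(4,1) = 14.220622; V(4,2) = 0.000000; V(4,3) = 0.000000; V(4,4) = 0.000000
Backward induction: V(k, i) = exp(-r*dt) * [p * V(k+1, i) + (1-p) * V(k+1, i+1)].
  V(3,0) = exp(-r*dt) * [p*40.926787 + (1-p)*14.220622] = 26.310557
  V(3,1) = exp(-r*dt) * [p*14.220622 + (1-p)*0.000000] = 6.509769
  V(3,2) = exp(-r*dt) * [p*0.000000 + (1-p)*0.000000] = 0.000000
  V(3,3) = exp(-r*dt) * [p*0.000000 + (1-p)*0.000000] = 0.000000
  V(2,0) = exp(-r*dt) * [p*26.310557 + (1-p)*6.509769] = 15.512015
  V(2,1) = exp(-r*dt) * [p*6.509769 + (1-p)*0.000000] = 2.979974
  V(2,2) = exp(-r*dt) * [p*0.000000 + (1-p)*0.000000] = 0.000000
  V(1,0) = exp(-r*dt) * [p*15.512015 + (1-p)*2.979974] = 8.688402
  V(1,1) = exp(-r*dt) * [p*2.979974 + (1-p)*0.000000] = 1.364142
  V(0,0) = exp(-r*dt) * [p*8.688402 + (1-p)*1.364142] = 4.703983


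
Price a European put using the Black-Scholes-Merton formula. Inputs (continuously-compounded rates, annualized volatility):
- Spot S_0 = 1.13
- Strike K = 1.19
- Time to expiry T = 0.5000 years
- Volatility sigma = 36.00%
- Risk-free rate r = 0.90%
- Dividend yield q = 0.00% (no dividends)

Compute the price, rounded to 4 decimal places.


d1 = (ln(S/K) + (r - q + 0.5*sigma^2) * T) / (sigma * sqrt(T)) = -0.05828003
d2 = d1 - sigma * sqrt(T) = -0.31283847
exp(-rT) = 0.99551011; exp(-qT) = 1.00000000
P = K * exp(-rT) * N(-d2) - S_0 * exp(-qT) * N(-d1)
N(-d1) = 0.52323721; N(-d2) = 0.62279831
P = 1.1900 * 0.99551011 * 0.62279831 - 1.1300 * 1.00000000 * 0.52323721 = 0.1465

Answer: Price = 0.1465


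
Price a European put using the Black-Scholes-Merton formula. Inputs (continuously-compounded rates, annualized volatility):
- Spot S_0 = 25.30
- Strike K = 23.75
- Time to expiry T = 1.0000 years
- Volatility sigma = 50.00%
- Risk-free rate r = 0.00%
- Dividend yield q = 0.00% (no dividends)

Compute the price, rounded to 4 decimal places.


Answer: Price = 4.1044

Derivation:
d1 = (ln(S/K) + (r - q + 0.5*sigma^2) * T) / (sigma * sqrt(T)) = 0.37644373
d2 = d1 - sigma * sqrt(T) = -0.12355627
exp(-rT) = 1.00000000; exp(-qT) = 1.00000000
P = K * exp(-rT) * N(-d2) - S_0 * exp(-qT) * N(-d1)
N(-d1) = 0.35329352; N(-d2) = 0.54916669
P = 23.7500 * 1.00000000 * 0.54916669 - 25.3000 * 1.00000000 * 0.35329352 = 4.1044


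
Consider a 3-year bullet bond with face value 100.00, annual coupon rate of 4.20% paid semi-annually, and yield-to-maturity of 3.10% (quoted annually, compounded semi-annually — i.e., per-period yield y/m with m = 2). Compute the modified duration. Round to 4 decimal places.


Answer: Modified duration = 2.8091

Derivation:
Coupon per period c = face * coupon_rate / m = 2.100000
Periods per year m = 2; per-period yield y/m = 0.015500
Number of cashflows N = 6
Cashflows (t years, CF_t, discount factor 1/(1+y/m)^(m*t), PV):
  t = 0.5000: CF_t = 2.100000, DF = 0.984737, PV = 2.067947
  t = 1.0000: CF_t = 2.100000, DF = 0.969706, PV = 2.036383
  t = 1.5000: CF_t = 2.100000, DF = 0.954905, PV = 2.005301
  t = 2.0000: CF_t = 2.100000, DF = 0.940330, PV = 1.974693
  t = 2.5000: CF_t = 2.100000, DF = 0.925977, PV = 1.944552
  t = 3.0000: CF_t = 102.100000, DF = 0.911844, PV = 93.099249
Price P = sum_t PV_t = 103.128124
First compute Macaulay numerator sum_t t * PV_t:
  t * PV_t at t = 0.5000: 1.033973
  t * PV_t at t = 1.0000: 2.036383
  t * PV_t at t = 1.5000: 3.007951
  t * PV_t at t = 2.0000: 3.949386
  t * PV_t at t = 2.5000: 4.861381
  t * PV_t at t = 3.0000: 279.297746
Macaulay duration D = 294.186820 / 103.128124 = 2.852634
Modified duration = D / (1 + y/m) = 2.852634 / (1 + 0.015500) = 2.809093


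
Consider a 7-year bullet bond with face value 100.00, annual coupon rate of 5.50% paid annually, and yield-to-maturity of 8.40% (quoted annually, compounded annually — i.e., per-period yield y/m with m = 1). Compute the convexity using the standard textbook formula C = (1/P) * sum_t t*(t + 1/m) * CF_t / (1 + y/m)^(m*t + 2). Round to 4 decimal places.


Coupon per period c = face * coupon_rate / m = 5.500000
Periods per year m = 1; per-period yield y/m = 0.084000
Number of cashflows N = 7
Cashflows (t years, CF_t, discount factor 1/(1+y/m)^(m*t), PV):
  t = 1.0000: CF_t = 5.500000, DF = 0.922509, PV = 5.073801
  t = 2.0000: CF_t = 5.500000, DF = 0.851023, PV = 4.680628
  t = 3.0000: CF_t = 5.500000, DF = 0.785077, PV = 4.317922
  t = 4.0000: CF_t = 5.500000, DF = 0.724241, PV = 3.983323
  t = 5.0000: CF_t = 5.500000, DF = 0.668119, PV = 3.674653
  t = 6.0000: CF_t = 5.500000, DF = 0.616346, PV = 3.389901
  t = 7.0000: CF_t = 105.500000, DF = 0.568585, PV = 59.985666
Price P = sum_t PV_t = 85.105894
Convexity numerator sum_t t*(t + 1/m) * CF_t / (1+y/m)^(m*t + 2):
  t = 1.0000: term = 8.635845
  t = 2.0000: term = 23.899940
  t = 3.0000: term = 44.095830
  t = 4.0000: term = 67.798017
  t = 5.0000: term = 93.816444
  t = 6.0000: term = 121.165149
  t = 7.0000: term = 2858.755063
Convexity = (1/P) * sum = 3218.166289 / 85.105894 = 37.813671

Answer: Convexity = 37.8137


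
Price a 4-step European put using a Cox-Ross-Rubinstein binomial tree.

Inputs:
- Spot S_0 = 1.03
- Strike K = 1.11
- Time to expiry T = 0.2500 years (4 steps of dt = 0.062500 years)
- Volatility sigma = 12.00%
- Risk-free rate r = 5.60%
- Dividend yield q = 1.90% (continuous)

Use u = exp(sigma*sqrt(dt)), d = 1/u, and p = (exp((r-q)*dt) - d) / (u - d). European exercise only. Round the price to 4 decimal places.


dt = T/N = 0.062500
u = exp(sigma*sqrt(dt)) = 1.030455; d = 1/u = 0.970446
p = (exp((r-q)*dt) - d) / (u - d) = 0.531081
Discount per step: exp(-r*dt) = 0.996506
Stock lattice S(k, i) with i counting down-moves:
  k=0: S(0,0) = 1.0300
  k=1: S(1,0) = 1.0614; S(1,1) = 0.9996
  k=2: S(2,0) = 1.0937; S(2,1) = 1.0300; S(2,2) = 0.9700
  k=3: S(3,0) = 1.1270; S(3,1) = 1.0614; S(3,2) = 0.9996; S(3,3) = 0.9413
  k=4: S(4,0) = 1.1613; S(4,1) = 1.0937; S(4,2) = 1.0300; S(4,3) = 0.9700; S(4,4) = 0.9135
Terminal payoffs V(N, i) = max(K - S_T, 0):
  V(4,0) = 0.000000; V(4,1) = 0.016308; V(4,2) = 0.080000; V(4,3) = 0.139983; V(4,4) = 0.196472
Backward induction: V(k, i) = exp(-r*dt) * [p * V(k+1, i) + (1-p) * V(k+1, i+1)].
  V(3,0) = exp(-r*dt) * [p*0.000000 + (1-p)*0.016308] = 0.007621
  V(3,1) = exp(-r*dt) * [p*0.016308 + (1-p)*0.080000] = 0.046013
  V(3,2) = exp(-r*dt) * [p*0.080000 + (1-p)*0.139983] = 0.107749
  V(3,3) = exp(-r*dt) * [p*0.139983 + (1-p)*0.196472] = 0.165890
  V(2,0) = exp(-r*dt) * [p*0.007621 + (1-p)*0.046013] = 0.025534
  V(2,1) = exp(-r*dt) * [p*0.046013 + (1-p)*0.107749] = 0.074700
  V(2,2) = exp(-r*dt) * [p*0.107749 + (1-p)*0.165890] = 0.134541
  V(1,0) = exp(-r*dt) * [p*0.025534 + (1-p)*0.074700] = 0.048419
  V(1,1) = exp(-r*dt) * [p*0.074700 + (1-p)*0.134541] = 0.102402
  V(0,0) = exp(-r*dt) * [p*0.048419 + (1-p)*0.102402] = 0.073475

Answer: Price = V(0,0) = 0.0735


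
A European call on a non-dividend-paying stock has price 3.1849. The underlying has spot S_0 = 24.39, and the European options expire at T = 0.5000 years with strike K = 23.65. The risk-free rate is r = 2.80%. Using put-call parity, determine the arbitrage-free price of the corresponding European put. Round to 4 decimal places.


Answer: Put price = 2.1161

Derivation:
Put-call parity: C - P = S_0 * exp(-qT) - K * exp(-rT).
S_0 * exp(-qT) = 24.3900 * 1.00000000 = 24.39000000
K * exp(-rT) = 23.6500 * 0.98609754 = 23.32120692
P = C - S*exp(-qT) + K*exp(-rT)
P = 3.1849 - 24.39000000 + 23.32120692 = 2.1161


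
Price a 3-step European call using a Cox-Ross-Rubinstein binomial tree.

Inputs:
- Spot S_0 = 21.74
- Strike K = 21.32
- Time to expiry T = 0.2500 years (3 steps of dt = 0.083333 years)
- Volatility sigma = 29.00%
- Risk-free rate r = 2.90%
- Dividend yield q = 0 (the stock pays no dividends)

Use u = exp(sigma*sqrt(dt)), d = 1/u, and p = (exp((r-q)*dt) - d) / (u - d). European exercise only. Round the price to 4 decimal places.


dt = T/N = 0.083333
u = exp(sigma*sqrt(dt)) = 1.087320; d = 1/u = 0.919693
p = (exp((r-q)*dt) - d) / (u - d) = 0.493518
Discount per step: exp(-r*dt) = 0.997586
Stock lattice S(k, i) with i counting down-moves:
  k=0: S(0,0) = 21.7400
  k=1: S(1,0) = 23.6383; S(1,1) = 19.9941
  k=2: S(2,0) = 25.7024; S(2,1) = 21.7400; S(2,2) = 18.3884
  k=3: S(3,0) = 27.9468; S(3,1) = 23.6383; S(3,2) = 19.9941; S(3,3) = 16.9117
Terminal payoffs V(N, i) = max(S_T - K, 0):
  V(3,0) = 6.626759; V(3,1) = 2.318333; V(3,2) = 0.000000; V(3,3) = 0.000000
Backward induction: V(k, i) = exp(-r*dt) * [p * V(k+1, i) + (1-p) * V(k+1, i+1)].
  V(2,0) = exp(-r*dt) * [p*6.626759 + (1-p)*2.318333] = 4.433889
  V(2,1) = exp(-r*dt) * [p*2.318333 + (1-p)*0.000000] = 1.141376
  V(2,2) = exp(-r*dt) * [p*0.000000 + (1-p)*0.000000] = 0.000000
  V(1,0) = exp(-r*dt) * [p*4.433889 + (1-p)*1.141376] = 2.759612
  V(1,1) = exp(-r*dt) * [p*1.141376 + (1-p)*0.000000] = 0.561930
  V(0,0) = exp(-r*dt) * [p*2.759612 + (1-p)*0.561930] = 1.642550

Answer: Price = V(0,0) = 1.6426


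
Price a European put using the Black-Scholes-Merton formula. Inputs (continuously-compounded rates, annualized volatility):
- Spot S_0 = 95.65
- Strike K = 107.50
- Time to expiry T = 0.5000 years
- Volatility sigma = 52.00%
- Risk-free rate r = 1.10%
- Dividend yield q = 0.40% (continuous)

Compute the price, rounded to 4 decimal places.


Answer: Price = 21.1717

Derivation:
d1 = (ln(S/K) + (r - q + 0.5*sigma^2) * T) / (sigma * sqrt(T)) = -0.12427443
d2 = d1 - sigma * sqrt(T) = -0.49196996
exp(-rT) = 0.99451510; exp(-qT) = 0.99800200
P = K * exp(-rT) * N(-d2) - S_0 * exp(-qT) * N(-d1)
N(-d1) = 0.54945100; N(-d2) = 0.68862971
P = 107.5000 * 0.99451510 * 0.68862971 - 95.6500 * 0.99800200 * 0.54945100 = 21.1717


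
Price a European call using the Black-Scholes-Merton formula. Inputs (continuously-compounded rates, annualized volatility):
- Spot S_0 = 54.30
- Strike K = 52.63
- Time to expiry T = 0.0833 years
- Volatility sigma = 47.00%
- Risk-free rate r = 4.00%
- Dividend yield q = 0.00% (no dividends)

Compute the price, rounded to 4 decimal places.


Answer: Price = 3.9020

Derivation:
d1 = (ln(S/K) + (r - q + 0.5*sigma^2) * T) / (sigma * sqrt(T)) = 0.32267126
d2 = d1 - sigma * sqrt(T) = 0.18702108
exp(-rT) = 0.99667354; exp(-qT) = 1.00000000
C = S_0 * exp(-qT) * N(d1) - K * exp(-rT) * N(d2)
N(d1) = 0.62652789; N(d2) = 0.57417795
C = 54.3000 * 1.00000000 * 0.62652789 - 52.6300 * 0.99667354 * 0.57417795 = 3.9020


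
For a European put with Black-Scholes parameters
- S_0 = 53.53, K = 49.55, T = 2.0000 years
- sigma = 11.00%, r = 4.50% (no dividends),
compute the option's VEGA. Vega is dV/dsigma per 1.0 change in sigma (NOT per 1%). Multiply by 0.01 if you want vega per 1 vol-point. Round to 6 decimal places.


d1 = 1.1529696427; d2 = 0.9974061508
phi(d1) = 0.2052332726; exp(-qT) = 1.0000000000; exp(-rT) = 0.9139311853
Vega = S * exp(-qT) * phi(d1) * sqrt(T) = 53.5300 * 1.0000000000 * 0.2052332726 * 1.4142135624 = 15.536744

Answer: Vega = 15.536744


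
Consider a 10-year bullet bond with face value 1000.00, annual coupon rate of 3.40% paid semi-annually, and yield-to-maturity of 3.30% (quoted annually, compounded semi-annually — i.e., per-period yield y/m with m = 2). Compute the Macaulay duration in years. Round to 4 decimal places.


Answer: Macaulay duration = 8.5679 years

Derivation:
Coupon per period c = face * coupon_rate / m = 17.000000
Periods per year m = 2; per-period yield y/m = 0.016500
Number of cashflows N = 20
Cashflows (t years, CF_t, discount factor 1/(1+y/m)^(m*t), PV):
  t = 0.5000: CF_t = 17.000000, DF = 0.983768, PV = 16.724053
  t = 1.0000: CF_t = 17.000000, DF = 0.967799, PV = 16.452585
  t = 1.5000: CF_t = 17.000000, DF = 0.952090, PV = 16.185524
  t = 2.0000: CF_t = 17.000000, DF = 0.936635, PV = 15.922798
  t = 2.5000: CF_t = 17.000000, DF = 0.921432, PV = 15.664337
  t = 3.0000: CF_t = 17.000000, DF = 0.906475, PV = 15.410070
  t = 3.5000: CF_t = 17.000000, DF = 0.891761, PV = 15.159932
  t = 4.0000: CF_t = 17.000000, DF = 0.877285, PV = 14.913853
  t = 4.5000: CF_t = 17.000000, DF = 0.863045, PV = 14.671769
  t = 5.0000: CF_t = 17.000000, DF = 0.849036, PV = 14.433614
  t = 5.5000: CF_t = 17.000000, DF = 0.835254, PV = 14.199325
  t = 6.0000: CF_t = 17.000000, DF = 0.821696, PV = 13.968839
  t = 6.5000: CF_t = 17.000000, DF = 0.808359, PV = 13.742095
  t = 7.0000: CF_t = 17.000000, DF = 0.795237, PV = 13.519031
  t = 7.5000: CF_t = 17.000000, DF = 0.782329, PV = 13.299588
  t = 8.0000: CF_t = 17.000000, DF = 0.769630, PV = 13.083707
  t = 8.5000: CF_t = 17.000000, DF = 0.757137, PV = 12.871330
  t = 9.0000: CF_t = 17.000000, DF = 0.744847, PV = 12.662400
  t = 9.5000: CF_t = 17.000000, DF = 0.732757, PV = 12.456862
  t = 10.0000: CF_t = 1017.000000, DF = 0.720862, PV = 733.117005
Price P = sum_t PV_t = 1008.458717
Macaulay numerator sum_t t * PV_t:
  t * PV_t at t = 0.5000: 8.362027
  t * PV_t at t = 1.0000: 16.452585
  t * PV_t at t = 1.5000: 24.278286
  t * PV_t at t = 2.0000: 31.845596
  t * PV_t at t = 2.5000: 39.160841
  t * PV_t at t = 3.0000: 46.230211
  t * PV_t at t = 3.5000: 53.059760
  t * PV_t at t = 4.0000: 59.655412
  t * PV_t at t = 4.5000: 66.022960
  t * PV_t at t = 5.0000: 72.168071
  t * PV_t at t = 5.5000: 78.096289
  t * PV_t at t = 6.0000: 83.813037
  t * PV_t at t = 6.5000: 89.323617
  t * PV_t at t = 7.0000: 94.633216
  t * PV_t at t = 7.5000: 99.746908
  t * PV_t at t = 8.0000: 104.669652
  t * PV_t at t = 8.5000: 109.406301
  t * PV_t at t = 9.0000: 113.961600
  t * PV_t at t = 9.5000: 118.340187
  t * PV_t at t = 10.0000: 7331.170053
Macaulay duration D = (sum_t t * PV_t) / P = 8640.396609 / 1008.458717 = 8.567923


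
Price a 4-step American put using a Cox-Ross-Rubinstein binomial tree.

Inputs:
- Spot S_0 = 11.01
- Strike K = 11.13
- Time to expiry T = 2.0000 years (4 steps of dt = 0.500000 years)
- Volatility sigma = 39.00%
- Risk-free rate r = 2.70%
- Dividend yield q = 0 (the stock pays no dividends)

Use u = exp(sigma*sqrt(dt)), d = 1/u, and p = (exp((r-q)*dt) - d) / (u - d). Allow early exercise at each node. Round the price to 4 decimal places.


Answer: Price = V(0,0) = 2.1200

Derivation:
dt = T/N = 0.500000
u = exp(sigma*sqrt(dt)) = 1.317547; d = 1/u = 0.758986
p = (exp((r-q)*dt) - d) / (u - d) = 0.455824
Discount per step: exp(-r*dt) = 0.986591
Stock lattice S(k, i) with i counting down-moves:
  k=0: S(0,0) = 11.0100
  k=1: S(1,0) = 14.5062; S(1,1) = 8.3564
  k=2: S(2,0) = 19.1126; S(2,1) = 11.0100; S(2,2) = 6.3424
  k=3: S(3,0) = 25.1817; S(3,1) = 14.5062; S(3,2) = 8.3564; S(3,3) = 4.8138
  k=4: S(4,0) = 33.1781; S(4,1) = 19.1126; S(4,2) = 11.0100; S(4,3) = 6.3424; S(4,4) = 3.6536
Terminal payoffs V(N, i) = max(K - S_T, 0):
  V(4,0) = 0.000000; V(4,1) = 0.000000; V(4,2) = 0.120000; V(4,3) = 4.787578; V(4,4) = 7.476384
Backward induction: V(k, i) = exp(-r*dt) * [p * V(k+1, i) + (1-p) * V(k+1, i+1)]; then take max(V_cont, immediate exercise) for American.
  V(3,0) = exp(-r*dt) * [p*0.000000 + (1-p)*0.000000] = 0.000000; exercise = 0.000000; V(3,0) = max -> 0.000000
  V(3,1) = exp(-r*dt) * [p*0.000000 + (1-p)*0.120000] = 0.064425; exercise = 0.000000; V(3,1) = max -> 0.064425
  V(3,2) = exp(-r*dt) * [p*0.120000 + (1-p)*4.787578] = 2.624316; exercise = 2.773562; V(3,2) = max -> 2.773562
  V(3,3) = exp(-r*dt) * [p*4.787578 + (1-p)*7.476384] = 6.166944; exercise = 6.316189; V(3,3) = max -> 6.316189
  V(2,0) = exp(-r*dt) * [p*0.000000 + (1-p)*0.064425] = 0.034589; exercise = 0.000000; V(2,0) = max -> 0.034589
  V(2,1) = exp(-r*dt) * [p*0.064425 + (1-p)*2.773562] = 1.518040; exercise = 0.120000; V(2,1) = max -> 1.518040
  V(2,2) = exp(-r*dt) * [p*2.773562 + (1-p)*6.316189] = 4.638333; exercise = 4.787578; V(2,2) = max -> 4.787578
  V(1,0) = exp(-r*dt) * [p*0.034589 + (1-p)*1.518040] = 0.830559; exercise = 0.000000; V(1,0) = max -> 0.830559
  V(1,1) = exp(-r*dt) * [p*1.518040 + (1-p)*4.787578] = 3.253031; exercise = 2.773562; V(1,1) = max -> 3.253031
  V(0,0) = exp(-r*dt) * [p*0.830559 + (1-p)*3.253031] = 2.119997; exercise = 0.120000; V(0,0) = max -> 2.119997


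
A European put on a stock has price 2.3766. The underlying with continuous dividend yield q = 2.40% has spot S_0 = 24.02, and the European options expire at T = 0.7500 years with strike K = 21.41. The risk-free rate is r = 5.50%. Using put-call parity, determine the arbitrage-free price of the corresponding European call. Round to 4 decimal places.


Answer: Call price = 5.4233

Derivation:
Put-call parity: C - P = S_0 * exp(-qT) - K * exp(-rT).
S_0 * exp(-qT) = 24.0200 * 0.98216103 = 23.59150800
K * exp(-rT) = 21.4100 * 0.95958920 = 20.54480483
C = P + S*exp(-qT) - K*exp(-rT)
C = 2.3766 + 23.59150800 - 20.54480483 = 5.4233


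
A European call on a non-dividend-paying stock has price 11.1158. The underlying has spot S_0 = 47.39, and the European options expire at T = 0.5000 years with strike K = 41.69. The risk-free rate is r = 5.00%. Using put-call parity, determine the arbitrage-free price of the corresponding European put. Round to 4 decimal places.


Put-call parity: C - P = S_0 * exp(-qT) - K * exp(-rT).
S_0 * exp(-qT) = 47.3900 * 1.00000000 = 47.39000000
K * exp(-rT) = 41.6900 * 0.97530991 = 40.66067023
P = C - S*exp(-qT) + K*exp(-rT)
P = 11.1158 - 47.39000000 + 40.66067023 = 4.3865

Answer: Put price = 4.3865


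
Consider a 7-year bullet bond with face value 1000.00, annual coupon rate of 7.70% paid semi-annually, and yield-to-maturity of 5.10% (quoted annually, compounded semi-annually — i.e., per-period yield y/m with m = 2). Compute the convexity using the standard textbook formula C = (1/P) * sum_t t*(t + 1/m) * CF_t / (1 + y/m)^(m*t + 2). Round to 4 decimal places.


Answer: Convexity = 37.2842

Derivation:
Coupon per period c = face * coupon_rate / m = 38.500000
Periods per year m = 2; per-period yield y/m = 0.025500
Number of cashflows N = 14
Cashflows (t years, CF_t, discount factor 1/(1+y/m)^(m*t), PV):
  t = 0.5000: CF_t = 38.500000, DF = 0.975134, PV = 37.542662
  t = 1.0000: CF_t = 38.500000, DF = 0.950886, PV = 36.609129
  t = 1.5000: CF_t = 38.500000, DF = 0.927242, PV = 35.698810
  t = 2.0000: CF_t = 38.500000, DF = 0.904185, PV = 34.811126
  t = 2.5000: CF_t = 38.500000, DF = 0.881702, PV = 33.945515
  t = 3.0000: CF_t = 38.500000, DF = 0.859777, PV = 33.101429
  t = 3.5000: CF_t = 38.500000, DF = 0.838398, PV = 32.278331
  t = 4.0000: CF_t = 38.500000, DF = 0.817551, PV = 31.475701
  t = 4.5000: CF_t = 38.500000, DF = 0.797222, PV = 30.693029
  t = 5.0000: CF_t = 38.500000, DF = 0.777398, PV = 29.929818
  t = 5.5000: CF_t = 38.500000, DF = 0.758067, PV = 29.185586
  t = 6.0000: CF_t = 38.500000, DF = 0.739217, PV = 28.459860
  t = 6.5000: CF_t = 38.500000, DF = 0.720836, PV = 27.752179
  t = 7.0000: CF_t = 1038.500000, DF = 0.702912, PV = 729.973669
Price P = sum_t PV_t = 1151.456845
Convexity numerator sum_t t*(t + 1/m) * CF_t / (1+y/m)^(m*t + 2):
  t = 0.5000: term = 17.849405
  t = 1.0000: term = 52.216689
  t = 1.5000: term = 101.836546
  t = 2.0000: term = 165.507144
  t = 2.5000: term = 242.087486
  t = 3.0000: term = 330.494861
  t = 3.5000: term = 429.702403
  t = 4.0000: term = 538.736732
  t = 4.5000: term = 656.675685
  t = 5.0000: term = 782.646139
  t = 5.5000: term = 915.821908
  t = 6.0000: term = 1055.421728
  t = 6.5000: term = 1200.707313
  t = 7.0000: term = 36441.409711
Convexity = (1/P) * sum = 42931.113749 / 1151.456845 = 37.284171


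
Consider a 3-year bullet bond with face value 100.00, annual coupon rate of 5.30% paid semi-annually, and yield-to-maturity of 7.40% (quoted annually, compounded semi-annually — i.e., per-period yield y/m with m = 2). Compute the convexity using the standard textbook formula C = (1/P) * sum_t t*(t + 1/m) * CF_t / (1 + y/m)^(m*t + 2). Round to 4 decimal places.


Answer: Convexity = 8.9292

Derivation:
Coupon per period c = face * coupon_rate / m = 2.650000
Periods per year m = 2; per-period yield y/m = 0.037000
Number of cashflows N = 6
Cashflows (t years, CF_t, discount factor 1/(1+y/m)^(m*t), PV):
  t = 0.5000: CF_t = 2.650000, DF = 0.964320, PV = 2.555448
  t = 1.0000: CF_t = 2.650000, DF = 0.929913, PV = 2.464270
  t = 1.5000: CF_t = 2.650000, DF = 0.896734, PV = 2.376346
  t = 2.0000: CF_t = 2.650000, DF = 0.864739, PV = 2.291558
  t = 2.5000: CF_t = 2.650000, DF = 0.833885, PV = 2.209796
  t = 3.0000: CF_t = 102.650000, DF = 0.804132, PV = 82.544172
Price P = sum_t PV_t = 94.441590
Convexity numerator sum_t t*(t + 1/m) * CF_t / (1+y/m)^(m*t + 2):
  t = 0.5000: term = 1.188173
  t = 1.0000: term = 3.437337
  t = 1.5000: term = 6.629387
  t = 2.0000: term = 10.654752
  t = 2.5000: term = 15.411888
  t = 3.0000: term = 805.968747
Convexity = (1/P) * sum = 843.290283 / 94.441590 = 8.929226


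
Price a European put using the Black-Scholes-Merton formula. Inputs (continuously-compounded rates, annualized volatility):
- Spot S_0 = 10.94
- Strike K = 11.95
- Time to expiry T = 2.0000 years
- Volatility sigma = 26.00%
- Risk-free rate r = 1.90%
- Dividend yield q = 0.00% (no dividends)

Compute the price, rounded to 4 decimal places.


d1 = (ln(S/K) + (r - q + 0.5*sigma^2) * T) / (sigma * sqrt(T)) = 0.04703489
d2 = d1 - sigma * sqrt(T) = -0.32066064
exp(-rT) = 0.96271294; exp(-qT) = 1.00000000
P = K * exp(-rT) * N(-d2) - S_0 * exp(-qT) * N(-d1)
N(-d1) = 0.48124271; N(-d2) = 0.62576621
P = 11.9500 * 0.96271294 * 0.62576621 - 10.9400 * 1.00000000 * 0.48124271 = 1.9343

Answer: Price = 1.9343


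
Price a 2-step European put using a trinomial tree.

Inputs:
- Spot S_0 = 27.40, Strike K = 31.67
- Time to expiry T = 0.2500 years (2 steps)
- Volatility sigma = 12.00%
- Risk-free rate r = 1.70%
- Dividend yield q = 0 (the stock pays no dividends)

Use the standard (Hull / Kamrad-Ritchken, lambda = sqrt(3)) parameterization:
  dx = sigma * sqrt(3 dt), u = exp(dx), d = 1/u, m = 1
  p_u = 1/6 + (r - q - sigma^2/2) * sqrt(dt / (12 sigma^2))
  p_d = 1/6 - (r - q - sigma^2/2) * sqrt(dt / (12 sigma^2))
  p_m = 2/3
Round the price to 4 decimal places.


dt = T/N = 0.125000; dx = sigma*sqrt(3*dt) = 0.073485
u = exp(dx) = 1.076252; d = 1/u = 0.929150
p_u = 0.175002, p_m = 0.666667, p_d = 0.158332
Discount per step: exp(-r*dt) = 0.997877
Stock lattice S(k, j) with j the centered position index:
  k=0: S(0,+0) = 27.4000
  k=1: S(1,-1) = 25.4587; S(1,+0) = 27.4000; S(1,+1) = 29.4893
  k=2: S(2,-2) = 23.6550; S(2,-1) = 25.4587; S(2,+0) = 27.4000; S(2,+1) = 29.4893; S(2,+2) = 31.7379
Terminal payoffs V(N, j) = max(K - S_T, 0):
  V(2,-2) = 8.015021; V(2,-1) = 6.211280; V(2,+0) = 4.270000; V(2,+1) = 2.180694; V(2,+2) = 0.000000
Backward induction: V(k, j) = exp(-r*dt) * [p_u * V(k+1, j+1) + p_m * V(k+1, j) + p_d * V(k+1, j-1)]
  V(1,-1) = exp(-r*dt) * [p_u*4.270000 + p_m*6.211280 + p_d*8.015021] = 6.144072
  V(1,+0) = exp(-r*dt) * [p_u*2.180694 + p_m*4.270000 + p_d*6.211280] = 4.202793
  V(1,+1) = exp(-r*dt) * [p_u*0.000000 + p_m*2.180694 + p_d*4.270000] = 2.125350
  V(0,+0) = exp(-r*dt) * [p_u*2.125350 + p_m*4.202793 + p_d*6.144072] = 4.137801

Answer: Price = V(0,0) = 4.1378


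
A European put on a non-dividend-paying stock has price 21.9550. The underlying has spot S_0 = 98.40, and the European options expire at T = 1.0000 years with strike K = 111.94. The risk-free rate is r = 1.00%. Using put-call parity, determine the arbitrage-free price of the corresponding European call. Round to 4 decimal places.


Answer: Call price = 9.5288

Derivation:
Put-call parity: C - P = S_0 * exp(-qT) - K * exp(-rT).
S_0 * exp(-qT) = 98.4000 * 1.00000000 = 98.40000000
K * exp(-rT) = 111.9400 * 0.99004983 = 110.82617839
C = P + S*exp(-qT) - K*exp(-rT)
C = 21.9550 + 98.40000000 - 110.82617839 = 9.5288


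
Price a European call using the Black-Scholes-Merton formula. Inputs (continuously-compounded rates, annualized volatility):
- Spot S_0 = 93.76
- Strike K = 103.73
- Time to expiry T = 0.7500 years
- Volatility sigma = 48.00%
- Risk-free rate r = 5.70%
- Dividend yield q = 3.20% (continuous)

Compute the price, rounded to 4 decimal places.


d1 = (ln(S/K) + (r - q + 0.5*sigma^2) * T) / (sigma * sqrt(T)) = 0.00985575
d2 = d1 - sigma * sqrt(T) = -0.40583645
exp(-rT) = 0.95815090; exp(-qT) = 0.97628571
C = S_0 * exp(-qT) * N(d1) - K * exp(-rT) * N(d2)
N(d1) = 0.50393181; N(d2) = 0.34243139
C = 93.7600 * 0.97628571 * 0.50393181 - 103.7300 * 0.95815090 * 0.34243139 = 12.0943

Answer: Price = 12.0943


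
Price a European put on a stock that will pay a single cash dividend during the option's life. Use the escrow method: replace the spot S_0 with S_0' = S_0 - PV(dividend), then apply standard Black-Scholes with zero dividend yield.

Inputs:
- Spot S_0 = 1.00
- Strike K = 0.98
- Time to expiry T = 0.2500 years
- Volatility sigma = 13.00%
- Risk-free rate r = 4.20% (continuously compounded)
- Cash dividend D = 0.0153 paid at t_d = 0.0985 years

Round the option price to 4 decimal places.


Answer: Price = 0.0185

Derivation:
PV(D) = D * exp(-r * t_d) = 0.0153 * 0.99587155 = 0.01523683
S_0' = S_0 - PV(D) = 1.0000 - 0.01523683 = 0.98476317
d1 = (ln(S_0'/K) + (r + sigma^2/2)*T) / (sigma*sqrt(T)) = 0.26863230
d2 = d1 - sigma*sqrt(T) = 0.20363230
exp(-rT) = 0.98955493
N(-d1) = 0.39410633; N(-d2) = 0.41932043
P = K * exp(-rT) * N(-d2) - S_0' * N(-d1) = 0.9800 * 0.98955493 * 0.41932043 - 0.98476317 * 0.39410633 = 0.0185


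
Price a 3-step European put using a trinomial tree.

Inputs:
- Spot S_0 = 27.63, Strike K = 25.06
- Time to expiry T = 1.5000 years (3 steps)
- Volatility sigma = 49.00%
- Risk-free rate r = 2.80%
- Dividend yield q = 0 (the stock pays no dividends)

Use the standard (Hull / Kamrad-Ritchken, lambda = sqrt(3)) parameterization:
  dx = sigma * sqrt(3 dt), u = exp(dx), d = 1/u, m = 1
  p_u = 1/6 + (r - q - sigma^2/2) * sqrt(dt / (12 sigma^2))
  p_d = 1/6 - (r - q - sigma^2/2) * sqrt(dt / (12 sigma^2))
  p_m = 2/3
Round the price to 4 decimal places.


dt = T/N = 0.500000; dx = sigma*sqrt(3*dt) = 0.600125
u = exp(dx) = 1.822347; d = 1/u = 0.548743
p_u = 0.128320, p_m = 0.666667, p_d = 0.205013
Discount per step: exp(-r*dt) = 0.986098
Stock lattice S(k, j) with j the centered position index:
  k=0: S(0,+0) = 27.6300
  k=1: S(1,-1) = 15.1618; S(1,+0) = 27.6300; S(1,+1) = 50.3514
  k=2: S(2,-2) = 8.3199; S(2,-1) = 15.1618; S(2,+0) = 27.6300; S(2,+1) = 50.3514; S(2,+2) = 91.7578
  k=3: S(3,-3) = 4.5655; S(3,-2) = 8.3199; S(3,-1) = 15.1618; S(3,+0) = 27.6300; S(3,+1) = 50.3514; S(3,+2) = 91.7578; S(3,+3) = 167.2144
Terminal payoffs V(N, j) = max(K - S_T, 0):
  V(3,-3) = 20.494504; V(3,-2) = 16.740084; V(3,-1) = 9.898230; V(3,+0) = 0.000000; V(3,+1) = 0.000000; V(3,+2) = 0.000000; V(3,+3) = 0.000000
Backward induction: V(k, j) = exp(-r*dt) * [p_u * V(k+1, j+1) + p_m * V(k+1, j) + p_d * V(k+1, j-1)]
  V(2,-2) = exp(-r*dt) * [p_u*9.898230 + p_m*16.740084 + p_d*20.494504] = 16.400615
  V(2,-1) = exp(-r*dt) * [p_u*0.000000 + p_m*9.898230 + p_d*16.740084] = 9.891300
  V(2,+0) = exp(-r*dt) * [p_u*0.000000 + p_m*0.000000 + p_d*9.898230] = 2.001052
  V(2,+1) = exp(-r*dt) * [p_u*0.000000 + p_m*0.000000 + p_d*0.000000] = 0.000000
  V(2,+2) = exp(-r*dt) * [p_u*0.000000 + p_m*0.000000 + p_d*0.000000] = 0.000000
  V(1,-1) = exp(-r*dt) * [p_u*2.001052 + p_m*9.891300 + p_d*16.400615] = 10.071323
  V(1,+0) = exp(-r*dt) * [p_u*0.000000 + p_m*2.001052 + p_d*9.891300] = 3.315140
  V(1,+1) = exp(-r*dt) * [p_u*0.000000 + p_m*0.000000 + p_d*2.001052] = 0.404538
  V(0,+0) = exp(-r*dt) * [p_u*0.404538 + p_m*3.315140 + p_d*10.071323] = 4.266602

Answer: Price = V(0,0) = 4.2666


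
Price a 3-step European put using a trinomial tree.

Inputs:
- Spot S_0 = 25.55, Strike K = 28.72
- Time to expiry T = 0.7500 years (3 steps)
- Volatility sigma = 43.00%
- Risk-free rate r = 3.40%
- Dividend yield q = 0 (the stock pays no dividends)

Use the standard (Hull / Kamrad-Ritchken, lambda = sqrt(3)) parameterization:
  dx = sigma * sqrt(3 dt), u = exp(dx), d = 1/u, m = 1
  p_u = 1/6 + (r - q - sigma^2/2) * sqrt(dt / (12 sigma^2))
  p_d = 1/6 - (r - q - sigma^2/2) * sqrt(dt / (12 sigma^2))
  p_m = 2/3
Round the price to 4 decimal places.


Answer: Price = V(0,0) = 5.3617

Derivation:
dt = T/N = 0.250000; dx = sigma*sqrt(3*dt) = 0.372391
u = exp(dx) = 1.451200; d = 1/u = 0.689085
p_u = 0.147047, p_m = 0.666667, p_d = 0.186287
Discount per step: exp(-r*dt) = 0.991536
Stock lattice S(k, j) with j the centered position index:
  k=0: S(0,+0) = 25.5500
  k=1: S(1,-1) = 17.6061; S(1,+0) = 25.5500; S(1,+1) = 37.0782
  k=2: S(2,-2) = 12.1321; S(2,-1) = 17.6061; S(2,+0) = 25.5500; S(2,+1) = 37.0782; S(2,+2) = 53.8078
  k=3: S(3,-3) = 8.3601; S(3,-2) = 12.1321; S(3,-1) = 17.6061; S(3,+0) = 25.5500; S(3,+1) = 37.0782; S(3,+2) = 53.8078; S(3,+3) = 78.0859
Terminal payoffs V(N, j) = max(K - S_T, 0):
  V(3,-3) = 20.359949; V(3,-2) = 16.587892; V(3,-1) = 11.113883; V(3,+0) = 3.170000; V(3,+1) = 0.000000; V(3,+2) = 0.000000; V(3,+3) = 0.000000
Backward induction: V(k, j) = exp(-r*dt) * [p_u * V(k+1, j+1) + p_m * V(k+1, j) + p_d * V(k+1, j-1)]
  V(2,-2) = exp(-r*dt) * [p_u*11.113883 + p_m*16.587892 + p_d*20.359949] = 16.346106
  V(2,-1) = exp(-r*dt) * [p_u*3.170000 + p_m*11.113883 + p_d*16.587892] = 10.872683
  V(2,+0) = exp(-r*dt) * [p_u*0.000000 + p_m*3.170000 + p_d*11.113883] = 4.148289
  V(2,+1) = exp(-r*dt) * [p_u*0.000000 + p_m*0.000000 + p_d*3.170000] = 0.585530
  V(2,+2) = exp(-r*dt) * [p_u*0.000000 + p_m*0.000000 + p_d*0.000000] = 0.000000
  V(1,-1) = exp(-r*dt) * [p_u*4.148289 + p_m*10.872683 + p_d*16.346106] = 10.811220
  V(1,+0) = exp(-r*dt) * [p_u*0.585530 + p_m*4.148289 + p_d*10.872683] = 4.835781
  V(1,+1) = exp(-r*dt) * [p_u*0.000000 + p_m*0.585530 + p_d*4.148289] = 1.153279
  V(0,+0) = exp(-r*dt) * [p_u*1.153279 + p_m*4.835781 + p_d*10.811220] = 5.361656


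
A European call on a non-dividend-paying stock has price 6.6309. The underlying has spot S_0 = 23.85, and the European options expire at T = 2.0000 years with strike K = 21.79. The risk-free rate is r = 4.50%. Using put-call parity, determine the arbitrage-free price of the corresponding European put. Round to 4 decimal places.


Put-call parity: C - P = S_0 * exp(-qT) - K * exp(-rT).
S_0 * exp(-qT) = 23.8500 * 1.00000000 = 23.85000000
K * exp(-rT) = 21.7900 * 0.91393119 = 19.91456053
P = C - S*exp(-qT) + K*exp(-rT)
P = 6.6309 - 23.85000000 + 19.91456053 = 2.6955

Answer: Put price = 2.6955


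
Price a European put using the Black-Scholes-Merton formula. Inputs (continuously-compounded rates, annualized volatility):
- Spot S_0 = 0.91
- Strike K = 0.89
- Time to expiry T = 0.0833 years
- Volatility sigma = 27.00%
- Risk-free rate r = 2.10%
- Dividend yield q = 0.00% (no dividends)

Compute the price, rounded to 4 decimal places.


Answer: Price = 0.0185

Derivation:
d1 = (ln(S/K) + (r - q + 0.5*sigma^2) * T) / (sigma * sqrt(T)) = 0.34659139
d2 = d1 - sigma * sqrt(T) = 0.26866469
exp(-rT) = 0.99825223; exp(-qT) = 1.00000000
P = K * exp(-rT) * N(-d2) - S_0 * exp(-qT) * N(-d1)
N(-d1) = 0.36444916; N(-d2) = 0.39409386
P = 0.8900 * 0.99825223 * 0.39409386 - 0.9100 * 1.00000000 * 0.36444916 = 0.0185


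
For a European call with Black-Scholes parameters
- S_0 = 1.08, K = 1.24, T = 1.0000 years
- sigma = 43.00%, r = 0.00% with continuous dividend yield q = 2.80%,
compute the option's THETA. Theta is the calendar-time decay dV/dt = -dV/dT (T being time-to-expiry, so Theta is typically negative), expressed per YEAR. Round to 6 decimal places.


d1 = -0.1713961360; d2 = -0.6013961360
phi(d1) = 0.3931253147; exp(-qT) = 0.9723883668; exp(-rT) = 1.0000000000
Theta = -S*exp(-qT)*phi(d1)*sigma/(2*sqrt(T)) - r*K*exp(-rT)*N(d2) + q*S*exp(-qT)*N(d1)
N(d1) = 0.4319561464; N(d2) = 0.2737880858; sqrt(T) = 1.0000000000
Term 1 = -1.0800 * 0.9723883668 * 0.3931253147 * 0.4300 / (2 * 1.0000000000) = -0.0887632061
Term 2 = -0.0000 * 1.2400 * 1.0000000000 * 0.2737880858 = -0.0000000000
Term 3 = 0.0280 * 1.0800 * 0.9723883668 * 0.4319561464 = 0.0127016809
Theta = -0.0887632061 + (-0.0000000000) + (0.0127016809) = -0.076062

Answer: Theta = -0.076062


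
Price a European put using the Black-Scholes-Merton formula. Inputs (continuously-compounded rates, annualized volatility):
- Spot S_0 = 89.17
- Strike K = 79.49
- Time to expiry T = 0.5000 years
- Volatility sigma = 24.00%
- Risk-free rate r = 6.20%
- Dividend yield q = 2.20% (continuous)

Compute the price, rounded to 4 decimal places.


d1 = (ln(S/K) + (r - q + 0.5*sigma^2) * T) / (sigma * sqrt(T)) = 0.87983784
d2 = d1 - sigma * sqrt(T) = 0.71013221
exp(-rT) = 0.96947557; exp(-qT) = 0.98906028
P = K * exp(-rT) * N(-d2) - S_0 * exp(-qT) * N(-d1)
N(-d1) = 0.18947358; N(-d2) = 0.23881108
P = 79.4900 * 0.96947557 * 0.23881108 - 89.1700 * 0.98906028 * 0.18947358 = 1.6931

Answer: Price = 1.6931


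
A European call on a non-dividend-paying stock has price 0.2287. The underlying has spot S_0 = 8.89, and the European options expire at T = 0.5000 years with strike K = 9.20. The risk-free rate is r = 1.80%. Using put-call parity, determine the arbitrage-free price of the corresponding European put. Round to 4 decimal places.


Answer: Put price = 0.4563

Derivation:
Put-call parity: C - P = S_0 * exp(-qT) - K * exp(-rT).
S_0 * exp(-qT) = 8.8900 * 1.00000000 = 8.89000000
K * exp(-rT) = 9.2000 * 0.99104038 = 9.11757148
P = C - S*exp(-qT) + K*exp(-rT)
P = 0.2287 - 8.89000000 + 9.11757148 = 0.4563


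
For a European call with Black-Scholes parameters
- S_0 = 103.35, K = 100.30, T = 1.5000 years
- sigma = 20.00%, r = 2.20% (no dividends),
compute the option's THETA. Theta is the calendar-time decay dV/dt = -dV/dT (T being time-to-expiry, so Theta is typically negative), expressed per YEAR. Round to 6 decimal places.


d1 = 0.3794896118; d2 = 0.1345406375
phi(d1) = 0.3712258224; exp(-qT) = 1.0000000000; exp(-rT) = 0.9675385596
Theta = -S*exp(-qT)*phi(d1)*sigma/(2*sqrt(T)) - r*K*exp(-rT)*N(d2) + q*S*exp(-qT)*N(d1)
N(d1) = 0.6478378415; N(d2) = 0.5535124605; sqrt(T) = 1.2247448714
Term 1 = -103.3500 * 1.0000000000 * 0.3712258224 * 0.2000 / (2 * 1.2247448714) = -3.1325861933
Term 2 = -0.0220 * 100.3000 * 0.9675385596 * 0.5535124605 = -1.1817328219
Term 3 = 0 (no dividend yield, q = 0)
Theta = -3.1325861933 + (-1.1817328219) + (0.0000000000) = -4.314319

Answer: Theta = -4.314319


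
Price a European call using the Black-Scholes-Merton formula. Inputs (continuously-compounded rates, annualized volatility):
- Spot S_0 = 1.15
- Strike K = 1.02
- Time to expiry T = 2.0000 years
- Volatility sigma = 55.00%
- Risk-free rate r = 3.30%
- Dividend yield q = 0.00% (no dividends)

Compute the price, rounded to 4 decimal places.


Answer: Price = 0.4247

Derivation:
d1 = (ln(S/K) + (r - q + 0.5*sigma^2) * T) / (sigma * sqrt(T)) = 0.62798708
d2 = d1 - sigma * sqrt(T) = -0.14983038
exp(-rT) = 0.93613086; exp(-qT) = 1.00000000
C = S_0 * exp(-qT) * N(d1) - K * exp(-rT) * N(d2)
N(d1) = 0.73499380; N(d2) = 0.44044922
C = 1.1500 * 1.00000000 * 0.73499380 - 1.0200 * 0.93613086 * 0.44044922 = 0.4247


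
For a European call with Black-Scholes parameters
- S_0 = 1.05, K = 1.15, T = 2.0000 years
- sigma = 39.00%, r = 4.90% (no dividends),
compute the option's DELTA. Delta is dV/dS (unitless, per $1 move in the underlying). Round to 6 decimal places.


d1 = 0.2885144736; d2 = -0.2630288157
phi(d1) = 0.3826789722; exp(-qT) = 1.0000000000; exp(-rT) = 0.9066489038
N(d1) = 0.6135235235
Delta = exp(-qT) * N(d1) = 1.0000000000 * 0.6135235235 = 0.613524

Answer: Delta = 0.613524


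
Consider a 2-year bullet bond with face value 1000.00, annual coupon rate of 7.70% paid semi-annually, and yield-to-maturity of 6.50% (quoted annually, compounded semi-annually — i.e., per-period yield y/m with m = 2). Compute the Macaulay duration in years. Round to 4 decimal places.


Coupon per period c = face * coupon_rate / m = 38.500000
Periods per year m = 2; per-period yield y/m = 0.032500
Number of cashflows N = 4
Cashflows (t years, CF_t, discount factor 1/(1+y/m)^(m*t), PV):
  t = 0.5000: CF_t = 38.500000, DF = 0.968523, PV = 37.288136
  t = 1.0000: CF_t = 38.500000, DF = 0.938037, PV = 36.114417
  t = 1.5000: CF_t = 38.500000, DF = 0.908510, PV = 34.977644
  t = 2.0000: CF_t = 1038.500000, DF = 0.879913, PV = 913.789702
Price P = sum_t PV_t = 1022.169898
Macaulay numerator sum_t t * PV_t:
  t * PV_t at t = 0.5000: 18.644068
  t * PV_t at t = 1.0000: 36.114417
  t * PV_t at t = 1.5000: 52.466465
  t * PV_t at t = 2.0000: 1827.579404
Macaulay duration D = (sum_t t * PV_t) / P = 1934.804355 / 1022.169898 = 1.892840

Answer: Macaulay duration = 1.8928 years
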